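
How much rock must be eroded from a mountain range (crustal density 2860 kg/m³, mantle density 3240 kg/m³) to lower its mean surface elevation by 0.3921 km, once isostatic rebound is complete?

3.34 km

Net drop Δ = e − u = e − e ρ_c/ρ_m = e (ρ_m − ρ_c)/ρ_m.
e = Δ ρ_m/(ρ_m − ρ_c) = 0.3921 km × 3240/380 = 3.34 km.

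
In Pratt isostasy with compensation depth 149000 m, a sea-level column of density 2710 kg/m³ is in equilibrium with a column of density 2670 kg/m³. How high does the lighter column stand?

2230 m

ρ_ref D = ρ (D + h) → h = D (ρ_ref − ρ)/ρ.
h = 149000 m × (2710 − 2670)/2670 = 2230 m.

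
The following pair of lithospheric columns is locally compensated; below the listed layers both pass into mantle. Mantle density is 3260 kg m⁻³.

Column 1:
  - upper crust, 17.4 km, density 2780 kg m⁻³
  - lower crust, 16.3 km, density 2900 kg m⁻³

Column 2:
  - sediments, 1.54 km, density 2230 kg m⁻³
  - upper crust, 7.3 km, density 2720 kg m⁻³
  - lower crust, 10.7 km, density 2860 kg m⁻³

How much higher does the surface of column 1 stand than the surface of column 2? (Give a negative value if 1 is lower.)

1.35 km

For any compensation level in the mantle, the mantle terms cancel and isostasy reduces to e = (Σt_1 − Σt_2) − (Σ(ρt)_1 − Σ(ρt)_2) / ρ_m.
Σt_1 = 33.7 km; Σt_2 = 19.54 km; Σ(ρt)_1 = 95642; Σ(ρt)_2 = 53892.2 (in km·kg m⁻³).
e = (33.7 − 19.54) − (95642 − 53892.2) / 3260 = 1.35 km.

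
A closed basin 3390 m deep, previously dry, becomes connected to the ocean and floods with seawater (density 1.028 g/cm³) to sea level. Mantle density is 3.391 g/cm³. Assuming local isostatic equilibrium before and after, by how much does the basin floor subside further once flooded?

After flooding the water column is d + s deep. Its weight must equal the weight of mantle displaced by the extra subsidence s: (d + s) ρ_w = s ρ_m.
s = d ρ_w / (ρ_m − ρ_w) = 3390 m × 1.028/(3.391 − 1.028) = 1470 m.

1470 m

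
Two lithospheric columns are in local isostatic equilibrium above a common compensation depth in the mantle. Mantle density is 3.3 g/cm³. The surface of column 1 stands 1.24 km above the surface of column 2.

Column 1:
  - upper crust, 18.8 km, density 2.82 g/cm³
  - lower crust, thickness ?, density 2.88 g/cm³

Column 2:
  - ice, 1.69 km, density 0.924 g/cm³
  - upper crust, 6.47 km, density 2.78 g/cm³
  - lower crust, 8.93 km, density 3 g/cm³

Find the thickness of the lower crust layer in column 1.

Take the compensation level at the base of the deeper column (depth z_c below the surface of column 1) and equate Σ ρ_i t_i down to z_c; mantle fills any gap and the z_c terms cancel.
Column 1: 18.8×2.82 + x×2.88 + (z_c − 18.8 − x)×3.3
Column 2: 1.24×0 + 1.69×0.924 + 6.47×2.78 + 8.93×3 + (z_c − 1.24 − 17.09)×3.3
The z_c×3.3 term appears on both sides and cancels. Collect the known terms of each column as K = Σ(ρt)_known − 3.3 × (depth of known layers): K_1 = 53.016 − 3.3×18.8 = −9.024; K_2 = 46.33816 − 3.3×(1.24 + 17.09) = −14.15084.
Balance: K_1 − x×(3.3 − 2.88) = K_2, so x = (K_1 − K_2)/(3.3 − 2.88) = 5.12684/0.42 = 12.2 km.

12.2 km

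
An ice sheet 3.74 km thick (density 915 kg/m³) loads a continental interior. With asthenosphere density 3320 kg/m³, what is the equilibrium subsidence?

1.03 km

Balancing pressure at the compensation depth: the ice load ρ_ice t is balanced by mantle displaced below, ρ_m s.
s = t ρ_ice / ρ_m = 3.74 km × 915/3320 = 1.03 km.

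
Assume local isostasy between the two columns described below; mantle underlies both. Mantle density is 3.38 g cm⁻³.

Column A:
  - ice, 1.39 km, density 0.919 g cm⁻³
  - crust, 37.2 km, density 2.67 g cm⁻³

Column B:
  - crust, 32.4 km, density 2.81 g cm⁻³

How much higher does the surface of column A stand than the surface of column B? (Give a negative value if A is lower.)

For any compensation level in the mantle, the mantle terms cancel and isostasy reduces to e = (Σt_A − Σt_B) − (Σ(ρt)_A − Σ(ρt)_B) / ρ_m.
Σt_A = 38.59 km; Σt_B = 32.4 km; Σ(ρt)_A = 100.60141; Σ(ρt)_B = 91.044 (in km·g cm⁻³).
e = (38.59 − 32.4) − (100.60141 − 91.044) / 3.38 = 3.36 km.

3.36 km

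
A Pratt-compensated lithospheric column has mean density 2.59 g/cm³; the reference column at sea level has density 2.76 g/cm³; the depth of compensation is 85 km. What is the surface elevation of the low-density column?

ρ_ref D = ρ (D + h) → h = D (ρ_ref − ρ)/ρ.
h = 85 km × (2.76 − 2.59)/2.59 = 5.58 km.

5.58 km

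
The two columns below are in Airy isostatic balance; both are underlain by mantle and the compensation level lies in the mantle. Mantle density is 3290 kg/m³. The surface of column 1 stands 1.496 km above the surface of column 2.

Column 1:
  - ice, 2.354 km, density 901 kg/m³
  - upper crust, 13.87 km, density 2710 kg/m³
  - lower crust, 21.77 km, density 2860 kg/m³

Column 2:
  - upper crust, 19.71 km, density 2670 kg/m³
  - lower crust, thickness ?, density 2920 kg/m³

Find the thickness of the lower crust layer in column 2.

15.9 km

Take the compensation level at the base of the deeper column (depth z_c below the surface of column 1) and equate Σ ρ_i t_i down to z_c; mantle fills any gap and the z_c terms cancel.
Column 1: 2.354×901 + 13.87×2710 + 21.77×2860 + (z_c − 37.994)×3290
Column 2: 1.496×0 + 19.71×2670 + x×2920 + (z_c − 1.496 − 19.71 − x)×3290
The z_c×3290 term appears on both sides and cancels. Collect the known terms of each column as K = Σ(ρt)_known − 3290 × (depth of known layers): K_1 = 101970.854 − 3290×37.994 = −23029.406; K_2 = 52625.7 − 3290×(1.496 + 19.71) = −17142.04.
Balance: K_1 = K_2 − x×(3290 − 2920), so x = (K_2 − K_1)/(3290 − 2920) = 5887.37/370 = 15.9 km.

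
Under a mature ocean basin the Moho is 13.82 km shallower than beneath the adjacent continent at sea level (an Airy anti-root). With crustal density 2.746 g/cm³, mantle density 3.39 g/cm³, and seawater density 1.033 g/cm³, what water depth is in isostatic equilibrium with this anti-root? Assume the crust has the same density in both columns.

5.2 km

Replacing a thickness d of crust by seawater at the top must be balanced by replacing crust with mantle at the base: d (ρ_c − ρ_w) = a (ρ_m − ρ_c).
d = a (ρ_m − ρ_c)/(ρ_c − ρ_w) = 13.82 km × 0.644/1.713 = 5.2 km.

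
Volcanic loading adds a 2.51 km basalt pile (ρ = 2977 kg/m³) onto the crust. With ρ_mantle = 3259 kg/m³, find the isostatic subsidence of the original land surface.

2.29 km

Subaerial loading: s = t ρ_load / ρ_m.
s = 2.51 km × 2977/3259 = 2.29 km.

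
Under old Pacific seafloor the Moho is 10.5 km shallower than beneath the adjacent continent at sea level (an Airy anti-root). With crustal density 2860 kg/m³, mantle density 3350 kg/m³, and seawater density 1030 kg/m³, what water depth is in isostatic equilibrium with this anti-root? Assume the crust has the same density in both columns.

Replacing a thickness d of crust by seawater at the top must be balanced by replacing crust with mantle at the base: d (ρ_c − ρ_w) = a (ρ_m − ρ_c).
d = a (ρ_m − ρ_c)/(ρ_c − ρ_w) = 10.5 km × 490/1830 = 2.81 km.

2.81 km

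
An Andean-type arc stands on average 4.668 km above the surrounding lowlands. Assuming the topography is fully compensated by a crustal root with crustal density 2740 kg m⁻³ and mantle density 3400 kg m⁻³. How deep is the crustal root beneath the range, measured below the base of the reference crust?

Balancing pressure at the compensation depth: the weight of the topography is balanced by the buoyancy of the root, ρ_c h = (ρ_m − ρ_c) r.
r = h · ρ_c / (ρ_m − ρ_c) = 4.668 km × 2740 / (3400 − 2740) = 19.4 km.

19.4 km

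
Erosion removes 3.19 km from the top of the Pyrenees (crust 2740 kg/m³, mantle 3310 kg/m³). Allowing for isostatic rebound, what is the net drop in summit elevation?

0.549 km

Rebound u = e ρ_c/ρ_m = 3.19 km × 2740/3310 = 2.641 km.
Net surface drop = e − u = 3.19 km − 2.641 km = e (ρ_m − ρ_c)/ρ_m = 0.549 km.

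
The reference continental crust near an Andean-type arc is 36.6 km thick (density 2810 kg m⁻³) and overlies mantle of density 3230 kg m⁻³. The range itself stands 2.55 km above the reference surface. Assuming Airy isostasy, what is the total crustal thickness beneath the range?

Root depth r = h ρ_c / (ρ_m − ρ_c) = 2.55 km × 2810 / 420 = 17.06 km.
Total thickness = T + h + r = 36.6 km + 2.55 km + 17.06 km = 56.2 km.

56.2 km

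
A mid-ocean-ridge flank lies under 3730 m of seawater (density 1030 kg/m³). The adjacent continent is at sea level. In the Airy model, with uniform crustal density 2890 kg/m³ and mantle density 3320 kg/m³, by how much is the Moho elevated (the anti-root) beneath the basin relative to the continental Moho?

16100 m

For local isostatic compensation: replacing crust with seawater at the top is compensated by replacing crust with mantle at the base: d (ρ_c − ρ_w) = a (ρ_m − ρ_c).
a = d (ρ_c − ρ_w)/(ρ_m − ρ_c) = 3730 m × 1860/430 = 16100 m.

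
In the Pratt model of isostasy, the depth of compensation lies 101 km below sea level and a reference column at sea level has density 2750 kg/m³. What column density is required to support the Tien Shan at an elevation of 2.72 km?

2680 kg/m³

Pratt balance: ρ_ref D = ρ (D + h).
ρ = ρ_ref D/(D + h) = 2750 × 101 km/(101 km + 2.72 km) = 2680 kg/m³.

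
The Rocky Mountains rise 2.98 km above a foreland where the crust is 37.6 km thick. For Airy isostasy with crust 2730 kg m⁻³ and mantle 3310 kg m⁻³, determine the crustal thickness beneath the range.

54.6 km

Root depth r = h ρ_c / (ρ_m − ρ_c) = 2.98 km × 2730 / 580 = 14.03 km.
Total thickness = T + h + r = 37.6 km + 2.98 km + 14.03 km = 54.6 km.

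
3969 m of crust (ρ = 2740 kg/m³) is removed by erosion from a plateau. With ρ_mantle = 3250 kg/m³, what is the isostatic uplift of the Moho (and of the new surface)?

Unloading: uplift u = e ρ_c/ρ_m = 3969 m × 2740/3250 = 3350 m.

3350 m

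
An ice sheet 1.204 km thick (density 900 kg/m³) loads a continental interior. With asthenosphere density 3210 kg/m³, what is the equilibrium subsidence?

Equating mass per unit area of the two columns: the ice load ρ_ice t is balanced by mantle displaced below, ρ_m s.
s = t ρ_ice / ρ_m = 1.204 km × 900/3210 = 0.338 km.

0.338 km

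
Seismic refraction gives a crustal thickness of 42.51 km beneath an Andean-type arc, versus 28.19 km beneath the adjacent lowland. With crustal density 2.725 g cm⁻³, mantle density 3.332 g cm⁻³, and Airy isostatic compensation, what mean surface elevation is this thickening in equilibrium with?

2.61 km

Excess crust Δ = 42.51 km − 28.19 km = 14.32 km, split between elevation h and root r with h + r = Δ.
Airy balance ρ_c h = (ρ_m − ρ_c) r gives r = h ρ_c/(ρ_m − ρ_c), so h (1 + ρ_c/(ρ_m − ρ_c)) = Δ, i.e. h = Δ (ρ_m − ρ_c)/ρ_m.
h = 14.32 km × 0.607/3.332 = 2.61 km.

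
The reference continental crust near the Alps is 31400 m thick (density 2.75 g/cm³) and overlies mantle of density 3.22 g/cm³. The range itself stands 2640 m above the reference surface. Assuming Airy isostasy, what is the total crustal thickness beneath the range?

49500 m

Root depth r = h ρ_c / (ρ_m − ρ_c) = 2640 m × 2.75 / 0.47 = 15450 m.
Total thickness = T + h + r = 31400 m + 2640 m + 15450 m = 49500 m.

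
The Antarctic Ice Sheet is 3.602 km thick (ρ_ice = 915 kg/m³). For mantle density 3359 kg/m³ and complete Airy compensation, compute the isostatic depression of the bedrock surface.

0.981 km

Equating mass per unit area of the two columns: the ice load ρ_ice t is balanced by mantle displaced below, ρ_m s.
s = t ρ_ice / ρ_m = 3.602 km × 915/3359 = 0.981 km.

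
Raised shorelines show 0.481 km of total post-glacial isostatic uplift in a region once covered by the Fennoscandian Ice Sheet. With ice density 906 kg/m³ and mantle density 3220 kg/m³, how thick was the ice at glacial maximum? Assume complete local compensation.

u = t ρ_ice/ρ_m → t = u ρ_m/ρ_ice = 0.481 km × 3220/906 = 1.71 km.

1.71 km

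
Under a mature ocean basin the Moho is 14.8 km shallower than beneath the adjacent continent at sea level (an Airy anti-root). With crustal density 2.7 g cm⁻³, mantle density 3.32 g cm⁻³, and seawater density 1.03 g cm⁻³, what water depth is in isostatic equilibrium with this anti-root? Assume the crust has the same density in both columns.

5.49 km

Replacing a thickness d of crust by seawater at the top must be balanced by replacing crust with mantle at the base: d (ρ_c − ρ_w) = a (ρ_m − ρ_c).
d = a (ρ_m − ρ_c)/(ρ_c − ρ_w) = 14.8 km × 0.62/1.67 = 5.49 km.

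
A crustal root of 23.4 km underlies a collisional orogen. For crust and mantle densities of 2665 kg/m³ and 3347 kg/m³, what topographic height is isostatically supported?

5.99 km

Equating mass per unit area of the two columns: ρ_c h = (ρ_m − ρ_c) r.
h = r (ρ_m − ρ_c) / ρ_c = 23.4 km × (3347 − 2665) / 2665 = 5.99 km.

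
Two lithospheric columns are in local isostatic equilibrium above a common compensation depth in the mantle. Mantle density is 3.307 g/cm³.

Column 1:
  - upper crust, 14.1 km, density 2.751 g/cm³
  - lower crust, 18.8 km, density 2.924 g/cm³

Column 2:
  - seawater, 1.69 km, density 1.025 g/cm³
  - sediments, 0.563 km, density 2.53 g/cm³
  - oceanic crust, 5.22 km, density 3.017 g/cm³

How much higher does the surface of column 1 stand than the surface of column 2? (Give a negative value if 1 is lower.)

For any compensation level in the mantle, the mantle terms cancel and isostasy reduces to e = (Σt_1 − Σt_2) − (Σ(ρt)_1 − Σ(ρt)_2) / ρ_m.
Σt_1 = 32.9 km; Σt_2 = 7.473 km; Σ(ρt)_1 = 93.7603; Σ(ρt)_2 = 18.90538 (in km·g/cm³).
e = (32.9 − 7.473) − (93.7603 − 18.90538) / 3.307 = 2.79 km.

2.79 km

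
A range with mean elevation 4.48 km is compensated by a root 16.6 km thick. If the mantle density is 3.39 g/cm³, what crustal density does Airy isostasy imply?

ρ_c h = (ρ_m − ρ_c) r → ρ_c (h + r) = ρ_m r → ρ_c = ρ_m r / (h + r).
ρ_c = 3.39 × 16.6 km / (4.48 km + 16.6 km) = 2.67 g/cm³.

2.67 g/cm³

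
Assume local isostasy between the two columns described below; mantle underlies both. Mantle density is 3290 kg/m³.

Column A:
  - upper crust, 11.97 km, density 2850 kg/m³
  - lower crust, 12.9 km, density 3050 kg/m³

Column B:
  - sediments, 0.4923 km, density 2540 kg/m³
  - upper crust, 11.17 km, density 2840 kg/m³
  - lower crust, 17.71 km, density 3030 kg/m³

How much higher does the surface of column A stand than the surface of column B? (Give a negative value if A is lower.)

−0.498 km

For any compensation level in the mantle, the mantle terms cancel and isostasy reduces to e = (Σt_A − Σt_B) − (Σ(ρt)_A − Σ(ρt)_B) / ρ_m.
Σt_A = 24.87 km; Σt_B = 29.3723 km; Σ(ρt)_A = 73459.5; Σ(ρt)_B = 86634.542 (in km·kg/m³).
e = (24.87 − 29.3723) − (73459.5 − 86634.542) / 3290 = −0.498 km.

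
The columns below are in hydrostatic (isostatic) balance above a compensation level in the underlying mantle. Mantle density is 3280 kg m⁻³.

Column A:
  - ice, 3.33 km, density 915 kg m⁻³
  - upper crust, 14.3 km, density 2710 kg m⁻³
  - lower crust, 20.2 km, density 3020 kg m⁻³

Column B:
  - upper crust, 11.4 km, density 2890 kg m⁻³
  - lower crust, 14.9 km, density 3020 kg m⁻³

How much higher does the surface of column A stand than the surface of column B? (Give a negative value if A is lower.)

3.95 km

For any compensation level in the mantle, the mantle terms cancel and isostasy reduces to e = (Σt_A − Σt_B) − (Σ(ρt)_A − Σ(ρt)_B) / ρ_m.
Σt_A = 37.83 km; Σt_B = 26.3 km; Σ(ρt)_A = 102803.95; Σ(ρt)_B = 77944 (in km·kg m⁻³).
e = (37.83 − 26.3) − (102803.95 − 77944) / 3280 = 3.95 km.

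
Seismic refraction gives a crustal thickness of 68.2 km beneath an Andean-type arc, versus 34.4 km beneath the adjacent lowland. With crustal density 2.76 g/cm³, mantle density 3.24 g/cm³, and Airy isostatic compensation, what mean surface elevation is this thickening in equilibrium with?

5.01 km

Excess crust Δ = 68.2 km − 34.4 km = 33.8 km, split between elevation h and root r with h + r = Δ.
Airy balance ρ_c h = (ρ_m − ρ_c) r gives r = h ρ_c/(ρ_m − ρ_c), so h (1 + ρ_c/(ρ_m − ρ_c)) = Δ, i.e. h = Δ (ρ_m − ρ_c)/ρ_m.
h = 33.8 km × 0.48/3.24 = 5.01 km.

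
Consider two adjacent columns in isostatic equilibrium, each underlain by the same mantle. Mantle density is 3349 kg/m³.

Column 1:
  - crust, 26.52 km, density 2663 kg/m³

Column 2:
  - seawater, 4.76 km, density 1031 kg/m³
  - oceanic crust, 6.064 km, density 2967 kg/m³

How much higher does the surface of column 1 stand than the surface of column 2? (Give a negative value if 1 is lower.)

1.45 km

For any compensation level in the mantle, the mantle terms cancel and isostasy reduces to e = (Σt_1 − Σt_2) − (Σ(ρt)_1 − Σ(ρt)_2) / ρ_m.
Σt_1 = 26.52 km; Σt_2 = 10.824 km; Σ(ρt)_1 = 70622.76; Σ(ρt)_2 = 22899.448 (in km·kg/m³).
e = (26.52 − 10.824) − (70622.76 − 22899.448) / 3349 = 1.45 km.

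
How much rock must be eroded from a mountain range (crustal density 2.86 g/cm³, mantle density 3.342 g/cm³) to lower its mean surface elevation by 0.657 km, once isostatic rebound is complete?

4.56 km

Net drop Δ = e − u = e − e ρ_c/ρ_m = e (ρ_m − ρ_c)/ρ_m.
e = Δ ρ_m/(ρ_m − ρ_c) = 0.657 km × 3.342/0.482 = 4.56 km.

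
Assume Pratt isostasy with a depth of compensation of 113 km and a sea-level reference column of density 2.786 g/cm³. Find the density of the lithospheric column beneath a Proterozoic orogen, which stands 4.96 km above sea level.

2.67 g/cm³

Pratt balance: ρ_ref D = ρ (D + h).
ρ = ρ_ref D/(D + h) = 2.786 × 113 km/(113 km + 4.96 km) = 2.67 g/cm³.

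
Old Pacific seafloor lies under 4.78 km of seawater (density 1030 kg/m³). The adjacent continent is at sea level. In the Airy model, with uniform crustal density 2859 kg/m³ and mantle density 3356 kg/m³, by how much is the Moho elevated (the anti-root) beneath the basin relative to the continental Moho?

By Archimedes' principle applied to the lithosphere: replacing crust with seawater at the top is compensated by replacing crust with mantle at the base: d (ρ_c − ρ_w) = a (ρ_m − ρ_c).
a = d (ρ_c − ρ_w)/(ρ_m − ρ_c) = 4.78 km × 1829/497 = 17.6 km.

17.6 km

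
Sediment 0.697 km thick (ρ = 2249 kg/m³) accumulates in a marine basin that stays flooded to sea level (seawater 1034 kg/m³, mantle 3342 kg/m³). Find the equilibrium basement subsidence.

0.367 km

Submarine loading: the sediment displaces seawater, and the subsidence is in turn flooded, so s (ρ_m − ρ_w) = t (ρ_sed − ρ_w).
s = 0.697 km × (2249 − 1034) / (3342 − 1034) = 0.367 km.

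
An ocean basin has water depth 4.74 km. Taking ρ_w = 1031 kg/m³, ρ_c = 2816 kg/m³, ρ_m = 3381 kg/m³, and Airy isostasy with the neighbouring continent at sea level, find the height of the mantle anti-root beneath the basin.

15 km

For local isostatic compensation: replacing crust with seawater at the top is compensated by replacing crust with mantle at the base: d (ρ_c − ρ_w) = a (ρ_m − ρ_c).
a = d (ρ_c − ρ_w)/(ρ_m − ρ_c) = 4.74 km × 1785/565 = 15 km.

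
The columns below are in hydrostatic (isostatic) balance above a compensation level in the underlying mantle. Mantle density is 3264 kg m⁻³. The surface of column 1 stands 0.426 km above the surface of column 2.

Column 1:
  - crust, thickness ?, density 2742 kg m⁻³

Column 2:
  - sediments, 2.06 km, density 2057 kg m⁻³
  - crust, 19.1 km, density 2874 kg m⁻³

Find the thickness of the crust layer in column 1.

Take the compensation level at the base of the deeper column (depth z_c below the surface of column 1) and equate Σ ρ_i t_i down to z_c; mantle fills any gap and the z_c terms cancel.
Column 1: x×2742 + (z_c − 0 − x)×3264
Column 2: 0.426×0 + 2.06×2057 + 19.1×2874 + (z_c − 0.426 − 21.16)×3264
The z_c×3264 term appears on both sides and cancels. Collect the known terms of each column as K = Σ(ρt)_known − 3264 × (depth of known layers): K_1 = 0 − 3264×0 = 0; K_2 = 59130.82 − 3264×(0.426 + 21.16) = −11325.884.
Balance: K_1 − x×(3264 − 2742) = K_2, so x = (K_1 − K_2)/(3264 − 2742) = 11325.9/522 = 21.7 km.

21.7 km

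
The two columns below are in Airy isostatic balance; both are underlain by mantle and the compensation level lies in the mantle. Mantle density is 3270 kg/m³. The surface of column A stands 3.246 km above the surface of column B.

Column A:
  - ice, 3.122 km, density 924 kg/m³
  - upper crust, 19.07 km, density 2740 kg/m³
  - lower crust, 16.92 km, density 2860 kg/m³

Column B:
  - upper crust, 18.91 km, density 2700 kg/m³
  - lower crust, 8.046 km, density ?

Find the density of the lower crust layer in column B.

Take the compensation level at the base of the deeper column (depth z_c below the surface of column A) and equate Σ ρ_i t_i down to z_c; mantle fills any gap and the z_c terms cancel.
Column A: 3.122×924 + 19.07×2740 + 16.92×2860 + (z_c − 39.112)×3270
Column B: 3.246×0 + 18.91×2700 + 8.046×ρ + (z_c − 3.246 − 26.956)×3270
The z_c×3270 term appears on both sides and cancels. Collect the known terms of each column as K = Σ(ρt)_known − 3270 × (depth of known layers): K_A = 103527.728 − 3270×39.112 = −24368.512; K_B = 51057 − 3270×(3.246 + 26.956) = −47703.54.
Balance: K_A = K_B + 8.046×ρ, so ρ = (K_A − K_B)/8.046 = 23335/8.046 = 2900 kg/m³.

2900 kg/m³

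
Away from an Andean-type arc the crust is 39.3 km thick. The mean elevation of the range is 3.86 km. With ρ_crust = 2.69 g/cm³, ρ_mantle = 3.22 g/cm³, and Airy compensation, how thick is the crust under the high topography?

Root depth r = h ρ_c / (ρ_m − ρ_c) = 3.86 km × 2.69 / 0.53 = 19.59 km.
Total thickness = T + h + r = 39.3 km + 3.86 km + 19.59 km = 62.8 km.

62.8 km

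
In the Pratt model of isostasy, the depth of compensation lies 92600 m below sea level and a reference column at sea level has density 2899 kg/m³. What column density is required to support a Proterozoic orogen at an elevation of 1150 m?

Pratt balance: ρ_ref D = ρ (D + h).
ρ = ρ_ref D/(D + h) = 2899 × 92600 m/(92600 m + 1150 m) = 2860 kg/m³.

2860 kg/m³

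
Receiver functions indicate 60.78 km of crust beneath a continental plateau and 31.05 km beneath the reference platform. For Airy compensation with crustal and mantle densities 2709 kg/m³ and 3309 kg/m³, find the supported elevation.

5.39 km

Excess crust Δ = 60.78 km − 31.05 km = 29.73 km, split between elevation h and root r with h + r = Δ.
Airy balance ρ_c h = (ρ_m − ρ_c) r gives r = h ρ_c/(ρ_m − ρ_c), so h (1 + ρ_c/(ρ_m − ρ_c)) = Δ, i.e. h = Δ (ρ_m − ρ_c)/ρ_m.
h = 29.73 km × 600/3309 = 5.39 km.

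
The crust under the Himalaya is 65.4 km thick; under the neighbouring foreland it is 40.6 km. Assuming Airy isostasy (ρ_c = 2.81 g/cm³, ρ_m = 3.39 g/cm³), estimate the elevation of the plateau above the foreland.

Excess crust Δ = 65.4 km − 40.6 km = 24.8 km, split between elevation h and root r with h + r = Δ.
Airy balance ρ_c h = (ρ_m − ρ_c) r gives r = h ρ_c/(ρ_m − ρ_c), so h (1 + ρ_c/(ρ_m − ρ_c)) = Δ, i.e. h = Δ (ρ_m − ρ_c)/ρ_m.
h = 24.8 km × 0.58/3.39 = 4.24 km.

4.24 km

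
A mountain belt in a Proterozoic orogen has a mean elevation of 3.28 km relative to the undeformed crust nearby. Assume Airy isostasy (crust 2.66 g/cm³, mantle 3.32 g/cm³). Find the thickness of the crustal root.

Equating mass per unit area of the two columns: the weight of the topography is balanced by the buoyancy of the root, ρ_c h = (ρ_m − ρ_c) r.
r = h · ρ_c / (ρ_m − ρ_c) = 3.28 km × 2.66 / (3.32 − 2.66) = 13.2 km.

13.2 km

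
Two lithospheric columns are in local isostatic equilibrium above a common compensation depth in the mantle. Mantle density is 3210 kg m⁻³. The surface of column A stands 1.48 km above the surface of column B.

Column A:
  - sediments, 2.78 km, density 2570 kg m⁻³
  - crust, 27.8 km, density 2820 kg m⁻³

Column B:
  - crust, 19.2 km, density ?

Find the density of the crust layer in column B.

Take the compensation level at the base of the deeper column (depth z_c below the surface of column A) and equate Σ ρ_i t_i down to z_c; mantle fills any gap and the z_c terms cancel.
Column A: 2.78×2570 + 27.8×2820 + (z_c − 30.58)×3210
Column B: 1.48×0 + 19.2×ρ + (z_c − 1.48 − 19.2)×3210
The z_c×3210 term appears on both sides and cancels. Collect the known terms of each column as K = Σ(ρt)_known − 3210 × (depth of known layers): K_A = 85540.6 − 3210×30.58 = −12621.2; K_B = 0 − 3210×(1.48 + 19.2) = −66382.8.
Balance: K_A = K_B + 19.2×ρ, so ρ = (K_A − K_B)/19.2 = 53761.6/19.2 = 2800 kg m⁻³.

2800 kg m⁻³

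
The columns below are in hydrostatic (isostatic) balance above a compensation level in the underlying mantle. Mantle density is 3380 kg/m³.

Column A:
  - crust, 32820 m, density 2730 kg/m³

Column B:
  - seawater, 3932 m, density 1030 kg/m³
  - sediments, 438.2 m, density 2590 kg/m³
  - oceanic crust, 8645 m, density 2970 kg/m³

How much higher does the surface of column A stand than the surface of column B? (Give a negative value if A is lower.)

2430 m

For any compensation level in the mantle, the mantle terms cancel and isostasy reduces to e = (Σt_A − Σt_B) − (Σ(ρt)_A − Σ(ρt)_B) / ρ_m.
Σt_A = 32820 m; Σt_B = 13015.2 m; Σ(ρt)_A = 89598600; Σ(ρt)_B = 30860548 (in m·kg/m³).
e = (32820 − 13015.2) − (89598600 − 30860548) / 3380 = 2430 m.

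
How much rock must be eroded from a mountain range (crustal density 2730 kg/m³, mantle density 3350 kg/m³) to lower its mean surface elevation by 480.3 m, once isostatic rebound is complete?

Net drop Δ = e − u = e − e ρ_c/ρ_m = e (ρ_m − ρ_c)/ρ_m.
e = Δ ρ_m/(ρ_m − ρ_c) = 480.3 m × 3350/620 = 2600 m.

2600 m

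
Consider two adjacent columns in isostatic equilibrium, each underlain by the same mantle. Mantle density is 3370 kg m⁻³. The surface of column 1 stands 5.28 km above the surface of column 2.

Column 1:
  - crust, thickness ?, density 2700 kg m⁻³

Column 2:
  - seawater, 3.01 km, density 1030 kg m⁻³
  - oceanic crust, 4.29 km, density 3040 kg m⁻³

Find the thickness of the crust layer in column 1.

Take the compensation level at the base of the deeper column (depth z_c below the surface of column 1) and equate Σ ρ_i t_i down to z_c; mantle fills any gap and the z_c terms cancel.
Column 1: x×2700 + (z_c − 0 − x)×3370
Column 2: 5.28×0 + 3.01×1030 + 4.29×3040 + (z_c − 5.28 − 7.3)×3370
The z_c×3370 term appears on both sides and cancels. Collect the known terms of each column as K = Σ(ρt)_known − 3370 × (depth of known layers): K_1 = 0 − 3370×0 = 0; K_2 = 16141.9 − 3370×(5.28 + 7.3) = −26252.7.
Balance: K_1 − x×(3370 − 2700) = K_2, so x = (K_1 − K_2)/(3370 − 2700) = 26252.7/670 = 39.2 km.

39.2 km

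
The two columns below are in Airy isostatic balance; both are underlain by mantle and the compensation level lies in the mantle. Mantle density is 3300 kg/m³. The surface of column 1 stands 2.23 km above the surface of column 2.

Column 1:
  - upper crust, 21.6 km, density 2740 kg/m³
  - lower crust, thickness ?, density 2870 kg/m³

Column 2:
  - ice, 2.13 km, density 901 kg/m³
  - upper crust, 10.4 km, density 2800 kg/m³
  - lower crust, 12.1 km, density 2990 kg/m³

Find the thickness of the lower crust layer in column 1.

Take the compensation level at the base of the deeper column (depth z_c below the surface of column 1) and equate Σ ρ_i t_i down to z_c; mantle fills any gap and the z_c terms cancel.
Column 1: 21.6×2740 + x×2870 + (z_c − 21.6 − x)×3300
Column 2: 2.23×0 + 2.13×901 + 10.4×2800 + 12.1×2990 + (z_c − 2.23 − 24.63)×3300
The z_c×3300 term appears on both sides and cancels. Collect the known terms of each column as K = Σ(ρt)_known − 3300 × (depth of known layers): K_1 = 59184 − 3300×21.6 = −12096; K_2 = 67218.13 − 3300×(2.23 + 24.63) = −21419.87.
Balance: K_1 − x×(3300 − 2870) = K_2, so x = (K_1 − K_2)/(3300 − 2870) = 9323.87/430 = 21.7 km.

21.7 km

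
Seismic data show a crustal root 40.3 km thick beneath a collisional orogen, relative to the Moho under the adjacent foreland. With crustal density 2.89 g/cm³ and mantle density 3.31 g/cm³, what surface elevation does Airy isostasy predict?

5.86 km

Isostatic balance requires: ρ_c h = (ρ_m − ρ_c) r.
h = r (ρ_m − ρ_c) / ρ_c = 40.3 km × (3.31 − 2.89) / 2.89 = 5.86 km.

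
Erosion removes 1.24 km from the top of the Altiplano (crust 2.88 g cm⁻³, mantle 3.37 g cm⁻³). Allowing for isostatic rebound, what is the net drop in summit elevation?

Rebound u = e ρ_c/ρ_m = 1.24 km × 2.88/3.37 = 1.06 km.
Net surface drop = e − u = 1.24 km − 1.06 km = e (ρ_m − ρ_c)/ρ_m = 0.18 km.

0.18 km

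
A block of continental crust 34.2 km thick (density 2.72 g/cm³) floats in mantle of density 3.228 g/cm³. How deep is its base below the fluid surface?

Draft d = t ρ_obj/ρ_fluid = 34.2 km × 2.72/3.228 = 28.8 km.

28.8 km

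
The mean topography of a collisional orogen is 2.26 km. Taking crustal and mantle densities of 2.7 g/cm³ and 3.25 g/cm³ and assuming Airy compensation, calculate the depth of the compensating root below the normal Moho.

For local isostatic compensation: the weight of the topography is balanced by the buoyancy of the root, ρ_c h = (ρ_m − ρ_c) r.
r = h · ρ_c / (ρ_m − ρ_c) = 2.26 km × 2.7 / (3.25 − 2.7) = 11.1 km.

11.1 km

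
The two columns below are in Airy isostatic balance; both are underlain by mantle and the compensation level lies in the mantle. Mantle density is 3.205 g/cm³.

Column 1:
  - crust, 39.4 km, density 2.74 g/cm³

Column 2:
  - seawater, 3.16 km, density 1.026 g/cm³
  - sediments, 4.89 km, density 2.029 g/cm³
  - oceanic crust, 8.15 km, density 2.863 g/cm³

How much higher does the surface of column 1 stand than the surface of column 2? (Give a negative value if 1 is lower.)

For any compensation level in the mantle, the mantle terms cancel and isostasy reduces to e = (Σt_1 − Σt_2) − (Σ(ρt)_1 − Σ(ρt)_2) / ρ_m.
Σt_1 = 39.4 km; Σt_2 = 16.2 km; Σ(ρt)_1 = 107.956; Σ(ρt)_2 = 36.49742 (in km·g/cm³).
e = (39.4 − 16.2) − (107.956 − 36.49742) / 3.205 = 0.904 km.

0.904 km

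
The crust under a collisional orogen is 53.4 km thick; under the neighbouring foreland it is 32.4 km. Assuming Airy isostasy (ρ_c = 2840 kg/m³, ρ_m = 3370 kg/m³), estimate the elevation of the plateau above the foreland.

Excess crust Δ = 53.4 km − 32.4 km = 21 km, split between elevation h and root r with h + r = Δ.
Airy balance ρ_c h = (ρ_m − ρ_c) r gives r = h ρ_c/(ρ_m − ρ_c), so h (1 + ρ_c/(ρ_m − ρ_c)) = Δ, i.e. h = Δ (ρ_m − ρ_c)/ρ_m.
h = 21 km × 530/3370 = 3.3 km.

3.3 km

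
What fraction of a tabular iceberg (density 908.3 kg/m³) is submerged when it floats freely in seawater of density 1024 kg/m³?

0.887

Submerged fraction = ρ_obj/ρ_fluid = 908.3/1024 = 0.887.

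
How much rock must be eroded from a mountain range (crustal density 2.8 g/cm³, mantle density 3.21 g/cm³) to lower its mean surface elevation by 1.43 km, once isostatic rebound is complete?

Net drop Δ = e − u = e − e ρ_c/ρ_m = e (ρ_m − ρ_c)/ρ_m.
e = Δ ρ_m/(ρ_m − ρ_c) = 1.43 km × 3.21/0.41 = 11.2 km.

11.2 km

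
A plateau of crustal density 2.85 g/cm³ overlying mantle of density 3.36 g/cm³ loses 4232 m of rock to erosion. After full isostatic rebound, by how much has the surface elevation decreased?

642 m

Rebound u = e ρ_c/ρ_m = 4232 m × 2.85/3.36 = 3590 m.
Net surface drop = e − u = 4232 m − 3590 m = e (ρ_m − ρ_c)/ρ_m = 642 m.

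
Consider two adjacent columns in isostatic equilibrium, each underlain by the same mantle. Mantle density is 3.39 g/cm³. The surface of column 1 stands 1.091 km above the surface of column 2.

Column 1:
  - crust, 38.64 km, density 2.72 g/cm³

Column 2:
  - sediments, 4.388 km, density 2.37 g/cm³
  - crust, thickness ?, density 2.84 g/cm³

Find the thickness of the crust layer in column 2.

Take the compensation level at the base of the deeper column (depth z_c below the surface of column 1) and equate Σ ρ_i t_i down to z_c; mantle fills any gap and the z_c terms cancel.
Column 1: 38.64×2.72 + (z_c − 38.64)×3.39
Column 2: 1.091×0 + 4.388×2.37 + x×2.84 + (z_c − 1.091 − 4.388 − x)×3.39
The z_c×3.39 term appears on both sides and cancels. Collect the known terms of each column as K = Σ(ρt)_known − 3.39 × (depth of known layers): K_1 = 105.1008 − 3.39×38.64 = −25.8888; K_2 = 10.39956 − 3.39×(1.091 + 4.388) = −8.17425.
Balance: K_1 = K_2 − x×(3.39 − 2.84), so x = (K_2 − K_1)/(3.39 − 2.84) = 17.7145/0.55 = 32.2 km.

32.2 km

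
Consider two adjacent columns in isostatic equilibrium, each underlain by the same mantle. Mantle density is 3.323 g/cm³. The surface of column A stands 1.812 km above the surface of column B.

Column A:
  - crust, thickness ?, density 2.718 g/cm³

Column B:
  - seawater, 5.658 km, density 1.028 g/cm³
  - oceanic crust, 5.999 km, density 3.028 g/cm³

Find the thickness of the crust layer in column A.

Take the compensation level at the base of the deeper column (depth z_c below the surface of column A) and equate Σ ρ_i t_i down to z_c; mantle fills any gap and the z_c terms cancel.
Column A: x×2.718 + (z_c − 0 − x)×3.323
Column B: 1.812×0 + 5.658×1.028 + 5.999×3.028 + (z_c − 1.812 − 11.657)×3.323
The z_c×3.323 term appears on both sides and cancels. Collect the known terms of each column as K = Σ(ρt)_known − 3.323 × (depth of known layers): K_A = 0 − 3.323×0 = 0; K_B = 23.981396 − 3.323×(1.812 + 11.657) = −20.776091.
Balance: K_A − x×(3.323 − 2.718) = K_B, so x = (K_A − K_B)/(3.323 − 2.718) = 20.7761/0.605 = 34.3 km.

34.3 km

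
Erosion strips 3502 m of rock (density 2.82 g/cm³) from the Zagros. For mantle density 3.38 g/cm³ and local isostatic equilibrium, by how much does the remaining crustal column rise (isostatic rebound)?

2920 m

Unloading: uplift u = e ρ_c/ρ_m = 3502 m × 2.82/3.38 = 2920 m.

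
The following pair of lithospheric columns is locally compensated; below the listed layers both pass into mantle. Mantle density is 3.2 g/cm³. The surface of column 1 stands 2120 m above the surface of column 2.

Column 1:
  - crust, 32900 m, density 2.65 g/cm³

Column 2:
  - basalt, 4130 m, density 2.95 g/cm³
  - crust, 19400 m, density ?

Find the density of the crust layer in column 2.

Take the compensation level at the base of the deeper column (depth z_c below the surface of column 1) and equate Σ ρ_i t_i down to z_c; mantle fills any gap and the z_c terms cancel.
Column 1: 32900×2.65 + (z_c − 32900)×3.2
Column 2: 2120×0 + 4130×2.95 + 19400×ρ + (z_c − 2120 − 23530)×3.2
The z_c×3.2 term appears on both sides and cancels. Collect the known terms of each column as K = Σ(ρt)_known − 3.2 × (depth of known layers): K_1 = 87185 − 3.2×32900 = −18095; K_2 = 12183.5 − 3.2×(2120 + 23530) = −69896.5.
Balance: K_1 = K_2 + 19400×ρ, so ρ = (K_1 − K_2)/19400 = 51801.5/19400 = 2.67 g/cm³.

2.67 g/cm³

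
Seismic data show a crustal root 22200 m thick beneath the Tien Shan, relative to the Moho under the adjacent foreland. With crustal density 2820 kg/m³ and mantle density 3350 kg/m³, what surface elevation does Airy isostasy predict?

4170 m

For local isostatic compensation: ρ_c h = (ρ_m − ρ_c) r.
h = r (ρ_m − ρ_c) / ρ_c = 22200 m × (3350 − 2820) / 2820 = 4170 m.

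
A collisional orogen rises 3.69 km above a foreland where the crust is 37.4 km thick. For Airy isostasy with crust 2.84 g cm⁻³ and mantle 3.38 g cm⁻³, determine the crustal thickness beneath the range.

Root depth r = h ρ_c / (ρ_m − ρ_c) = 3.69 km × 2.84 / 0.54 = 19.41 km.
Total thickness = T + h + r = 37.4 km + 3.69 km + 19.41 km = 60.5 km.

60.5 km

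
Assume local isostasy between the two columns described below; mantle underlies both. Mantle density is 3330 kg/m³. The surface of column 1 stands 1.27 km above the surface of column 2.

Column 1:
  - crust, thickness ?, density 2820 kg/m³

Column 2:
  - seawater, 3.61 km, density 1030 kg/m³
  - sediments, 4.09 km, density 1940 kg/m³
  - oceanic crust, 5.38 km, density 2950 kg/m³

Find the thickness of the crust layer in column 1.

39.7 km

Take the compensation level at the base of the deeper column (depth z_c below the surface of column 1) and equate Σ ρ_i t_i down to z_c; mantle fills any gap and the z_c terms cancel.
Column 1: x×2820 + (z_c − 0 − x)×3330
Column 2: 1.27×0 + 3.61×1030 + 4.09×1940 + 5.38×2950 + (z_c − 1.27 − 13.08)×3330
The z_c×3330 term appears on both sides and cancels. Collect the known terms of each column as K = Σ(ρt)_known − 3330 × (depth of known layers): K_1 = 0 − 3330×0 = 0; K_2 = 27523.9 − 3330×(1.27 + 13.08) = −20261.6.
Balance: K_1 − x×(3330 − 2820) = K_2, so x = (K_1 − K_2)/(3330 − 2820) = 20261.6/510 = 39.7 km.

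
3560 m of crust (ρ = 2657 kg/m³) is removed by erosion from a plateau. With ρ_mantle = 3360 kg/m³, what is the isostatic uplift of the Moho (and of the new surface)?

2820 m

Unloading: uplift u = e ρ_c/ρ_m = 3560 m × 2657/3360 = 2820 m.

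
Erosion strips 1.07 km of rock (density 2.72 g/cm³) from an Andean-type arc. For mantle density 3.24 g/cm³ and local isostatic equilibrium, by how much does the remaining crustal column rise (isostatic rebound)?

Unloading: uplift u = e ρ_c/ρ_m = 1.07 km × 2.72/3.24 = 0.898 km.

0.898 km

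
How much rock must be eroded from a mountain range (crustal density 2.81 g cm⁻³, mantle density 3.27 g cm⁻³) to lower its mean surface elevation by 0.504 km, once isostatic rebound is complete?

3.58 km

Net drop Δ = e − u = e − e ρ_c/ρ_m = e (ρ_m − ρ_c)/ρ_m.
e = Δ ρ_m/(ρ_m − ρ_c) = 0.504 km × 3.27/0.46 = 3.58 km.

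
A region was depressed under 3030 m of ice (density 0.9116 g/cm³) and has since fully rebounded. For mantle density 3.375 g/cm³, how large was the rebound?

818 m

Removing the load lets mantle flow back in; uplift u satisfies ρ_ice t = ρ_m u.
u = t ρ_ice/ρ_m = 3030 m × 0.9116/3.375 = 818 m.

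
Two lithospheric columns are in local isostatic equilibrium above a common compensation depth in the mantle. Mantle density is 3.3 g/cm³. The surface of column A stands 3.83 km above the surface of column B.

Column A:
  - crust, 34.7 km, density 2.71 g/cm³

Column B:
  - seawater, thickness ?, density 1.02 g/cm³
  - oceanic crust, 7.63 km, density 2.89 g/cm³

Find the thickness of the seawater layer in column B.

2.06 km

Take the compensation level at the base of the deeper column (depth z_c below the surface of column A) and equate Σ ρ_i t_i down to z_c; mantle fills any gap and the z_c terms cancel.
Column A: 34.7×2.71 + (z_c − 34.7)×3.3
Column B: 3.83×0 + x×1.02 + 7.63×2.89 + (z_c − 3.83 − 7.63 − x)×3.3
The z_c×3.3 term appears on both sides and cancels. Collect the known terms of each column as K = Σ(ρt)_known − 3.3 × (depth of known layers): K_A = 94.037 − 3.3×34.7 = −20.473; K_B = 22.0507 − 3.3×(3.83 + 7.63) = −15.7673.
Balance: K_A = K_B − x×(3.3 − 1.02), so x = (K_B − K_A)/(3.3 − 1.02) = 4.7057/2.28 = 2.06 km.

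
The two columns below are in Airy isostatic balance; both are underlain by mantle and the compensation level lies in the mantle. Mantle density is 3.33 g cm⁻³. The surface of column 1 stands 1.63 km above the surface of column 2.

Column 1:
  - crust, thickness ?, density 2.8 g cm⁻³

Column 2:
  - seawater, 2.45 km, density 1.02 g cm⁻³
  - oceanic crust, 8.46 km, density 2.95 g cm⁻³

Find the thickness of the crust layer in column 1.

Take the compensation level at the base of the deeper column (depth z_c below the surface of column 1) and equate Σ ρ_i t_i down to z_c; mantle fills any gap and the z_c terms cancel.
Column 1: x×2.8 + (z_c − 0 − x)×3.33
Column 2: 1.63×0 + 2.45×1.02 + 8.46×2.95 + (z_c − 1.63 − 10.91)×3.33
The z_c×3.33 term appears on both sides and cancels. Collect the known terms of each column as K = Σ(ρt)_known − 3.33 × (depth of known layers): K_1 = 0 − 3.33×0 = 0; K_2 = 27.456 − 3.33×(1.63 + 10.91) = −14.3022.
Balance: K_1 − x×(3.33 − 2.8) = K_2, so x = (K_1 − K_2)/(3.33 − 2.8) = 14.3022/0.53 = 27 km.

27 km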